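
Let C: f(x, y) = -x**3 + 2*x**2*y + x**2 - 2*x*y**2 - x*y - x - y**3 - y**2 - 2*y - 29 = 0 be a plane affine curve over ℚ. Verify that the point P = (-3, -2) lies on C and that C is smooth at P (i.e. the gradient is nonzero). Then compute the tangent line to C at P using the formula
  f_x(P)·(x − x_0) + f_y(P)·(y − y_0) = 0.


Tangent line at P: -16*x - 13*y - 74 = 0.

Step 1: f(-3, -2) = 0, so P lies on C.
Step 2: partial derivatives
  f_x(x, y) = -3*x**2 + 4*x*y + 2*x - 2*y**2 - y - 1, f_y(x, y) = 2*x**2 - 4*x*y - x - 3*y**2 - 2*y - 2.
  f_x(P) = -16, f_y(P) = -13 (gradient nonzero, so P is smooth).
Step 3: tangent line at P: -16·(x − -3) + -13·(y − -2) = 0.
Expanding: -16*x - 13*y - 74 = 0.


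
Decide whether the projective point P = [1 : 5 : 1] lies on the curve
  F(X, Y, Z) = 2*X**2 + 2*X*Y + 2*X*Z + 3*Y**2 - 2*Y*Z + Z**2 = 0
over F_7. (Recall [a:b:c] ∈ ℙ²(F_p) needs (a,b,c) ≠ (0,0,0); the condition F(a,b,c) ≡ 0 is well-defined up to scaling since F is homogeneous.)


F(1,5,1) ≡ 3 (mod 7); P is NOT on the curve.

Evaluate F(1, 5, 1) term-by-term (mod 7).
  2*X**2 ↦ 2·1·1·1 = 2
  2*X*Y ↦ 2·1·5·1 = 10
  2*X*Z ↦ 2·1·1·1 = 2
  3*Y**2 ↦ 3·1·25·1 = 75
  -2*Y*Z ↦ -2·1·5·1 = -10
  Z**2 ↦ 1·1·1·1 = 1
Sum: F(1, 5, 1) = (2) + (10) + (2) + (75) + (-10) + (1) = 80.
Reducing mod 7: 80 ≡ 3 (mod 7).
Since F(a, b, c) ≡ 3 ≠ 0 (mod 7), P does NOT lie on the curve.


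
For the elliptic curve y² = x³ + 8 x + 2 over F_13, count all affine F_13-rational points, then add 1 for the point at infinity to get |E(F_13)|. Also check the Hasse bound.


Affine points = {(2, 0), (3, 1), (3, 12), (9, 6), (9, 7), (10, 4), (10, 9), (11, 2), (11, 11)}; affine count = 9; |E(F_13)| = 10.

Discriminant check: Δ ∝ 4a³ + 27b² = 4·8³ + 27·2² = 4·512 + 27·4 ≡ 11 (mod 13). Nonzero ⇒ E is nonsingular.
For each x ∈ F_13, compute rhs = x³ + 8·x + 2 mod 13, then count y ∈ F_13 with y² ≡ rhs.
  x = 0: rhs = 2, matching y values: none (0 points).
  x = 1: rhs = 11, matching y values: none (0 points).
  x = 2: rhs = 0, matching y values: 0 (1 points).
  x = 3: rhs = 1, matching y values: 1, 12 (2 points).
  x = 4: rhs = 7, matching y values: none (0 points).
  x = 5: rhs = 11, matching y values: none (0 points).
  x = 6: rhs = 6, matching y values: none (0 points).
  x = 7: rhs = 11, matching y values: none (0 points).
  x = 8: rhs = 6, matching y values: none (0 points).
  x = 9: rhs = 10, matching y values: 6, 7 (2 points).
  x = 10: rhs = 3, matching y values: 4, 9 (2 points).
  x = 11: rhs = 4, matching y values: 2, 11 (2 points).
  x = 12: rhs = 6, matching y values: none (0 points).
Total affine count: 9.
Full point count |E(F_13)| = 9 + 1 = 10.
Hasse bound: |10 − (13+1)| = |-4| = 4 ≤ 2√13 ≈ 7.2111 ✓.


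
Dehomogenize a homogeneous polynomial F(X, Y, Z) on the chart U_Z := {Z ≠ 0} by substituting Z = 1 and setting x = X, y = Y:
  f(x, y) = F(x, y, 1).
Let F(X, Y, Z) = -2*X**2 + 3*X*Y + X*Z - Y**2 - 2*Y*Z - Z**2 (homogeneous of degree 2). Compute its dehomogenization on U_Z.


f(x, y) = -2*x**2 + 3*x*y + x - y**2 - 2*y - 1

On U_Z we set Z = 1. Each monomial c·X^i·Y^j·Z^k in F becomes c·x^i·y^j·1^k = c·x^i·y^j.
Substituting Z = 1: F(X, Y, 1) = -2*x**2 + 3*x*y + x - y**2 - 2*y - 1.
Note: deg(f) ≤ deg(F) = 2; strict inequality happens when F is divisible by Z (lost terms).


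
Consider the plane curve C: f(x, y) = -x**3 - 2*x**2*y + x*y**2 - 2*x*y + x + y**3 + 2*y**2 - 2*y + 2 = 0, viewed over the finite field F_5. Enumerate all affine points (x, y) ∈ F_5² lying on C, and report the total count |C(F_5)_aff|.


Affine F_5-points: {(0, 4), (1, 1), (1, 2), (1, 4), (4, 2)}; count = 5.

For each of the 25 pairs (x, y) ∈ F_5², evaluate f(x, y) mod 5. Record the zeros.
  x = 0: [0↦2, 1↦3, 2↦4, 3↦1, 4↦0]  zeros at y ∈ {4}
  x = 1: [0↦2, 1↦0, 2↦0, 3↦3, 4↦0]  zeros at y ∈ {1, 2, 4}
  x = 2: [0↦1, 1↦2, 2↦2, 3↦2, 4↦3]  zeros at y ∈ ∅
  x = 3: [0↦3, 1↦3, 2↦4, 3↦2, 4↦3]  zeros at y ∈ ∅
  x = 4: [0↦2, 1↦2, 2↦0, 3↦2, 4↦4]  zeros at y ∈ {2}
Collecting zeros: affine points = {(0, 4), (1, 1), (1, 2), (1, 4), (4, 2)}.
Total count |C(F_5)_aff| = 5.


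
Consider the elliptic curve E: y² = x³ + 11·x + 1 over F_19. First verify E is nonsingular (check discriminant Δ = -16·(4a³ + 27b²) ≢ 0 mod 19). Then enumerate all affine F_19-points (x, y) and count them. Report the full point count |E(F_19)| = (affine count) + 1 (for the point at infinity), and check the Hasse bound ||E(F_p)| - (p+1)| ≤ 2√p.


Affine points = {(0, 1), (0, 18), (3, 2), (3, 17), (6, 6), (6, 13), (10, 3), (10, 16), (11, 3), (11, 16), (13, 2), (13, 17), (14, 7), (14, 12), (15, 8), (15, 11), (16, 6), (16, 13), (17, 3), (17, 16)}; affine count = 20; |E(F_19)| = 21.

Discriminant check: Δ ∝ 4a³ + 27b² = 4·11³ + 27·1² = 4·1331 + 27·1 ≡ 12 (mod 19). Nonzero ⇒ E is nonsingular.
For each x ∈ F_19, compute rhs = x³ + 11·x + 1 mod 19, then count y ∈ F_19 with y² ≡ rhs.
  x = 0: rhs = 1, matching y values: 1, 18 (2 points).
  x = 1: rhs = 13, matching y values: none (0 points).
  x = 2: rhs = 12, matching y values: none (0 points).
  x = 3: rhs = 4, matching y values: 2, 17 (2 points).
  x = 4: rhs = 14, matching y values: none (0 points).
  x = 5: rhs = 10, matching y values: none (0 points).
  x = 6: rhs = 17, matching y values: 6, 13 (2 points).
  x = 7: rhs = 3, matching y values: none (0 points).
  x = 8: rhs = 12, matching y values: none (0 points).
  x = 9: rhs = 12, matching y values: none (0 points).
  x = 10: rhs = 9, matching y values: 3, 16 (2 points).
  x = 11: rhs = 9, matching y values: 3, 16 (2 points).
  x = 12: rhs = 18, matching y values: none (0 points).
  x = 13: rhs = 4, matching y values: 2, 17 (2 points).
  x = 14: rhs = 11, matching y values: 7, 12 (2 points).
  x = 15: rhs = 7, matching y values: 8, 11 (2 points).
  x = 16: rhs = 17, matching y values: 6, 13 (2 points).
  x = 17: rhs = 9, matching y values: 3, 16 (2 points).
  x = 18: rhs = 8, matching y values: none (0 points).
Total affine count: 20.
Full point count |E(F_19)| = 20 + 1 = 21.
Hasse bound: |21 − (19+1)| = |1| = 1 ≤ 2√19 ≈ 8.7178 ✓.


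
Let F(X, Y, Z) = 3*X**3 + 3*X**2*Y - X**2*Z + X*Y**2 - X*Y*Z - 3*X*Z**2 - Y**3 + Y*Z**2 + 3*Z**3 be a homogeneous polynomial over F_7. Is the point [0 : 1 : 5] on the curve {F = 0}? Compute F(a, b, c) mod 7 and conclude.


F(0,1,5) ≡ 0 (mod 7); P is on the curve.

Evaluate F(0, 1, 5) term-by-term (mod 7).
  3*X**3 ↦ 3·0·1·1 = 0
  3*X**2*Y ↦ 3·0·1·1 = 0
  -X**2*Z ↦ -1·0·1·5 = 0
  X*Y**2 ↦ 1·0·1·1 = 0
  -X*Y*Z ↦ -1·0·1·5 = 0
  -3*X*Z**2 ↦ -3·0·1·25 = 0
  -Y**3 ↦ -1·1·1·1 = -1
  Y*Z**2 ↦ 1·1·1·25 = 25
  3*Z**3 ↦ 3·1·1·125 = 375
Sum: F(0, 1, 5) = (0) + (0) + (0) + (0) + (0) + (0) + (-1) + (25) + (375) = 399.
Reducing mod 7: 399 ≡ 0 (mod 7).
Since F(a, b, c) ≡ 0 (mod 7), P lies on the curve.


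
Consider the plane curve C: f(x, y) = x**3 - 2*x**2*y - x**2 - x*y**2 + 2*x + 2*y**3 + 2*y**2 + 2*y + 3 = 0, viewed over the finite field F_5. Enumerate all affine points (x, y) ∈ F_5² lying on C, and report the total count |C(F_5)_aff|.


Affine F_5-points: {(1, 0), (1, 2), (2, 2), (2, 4), (3, 4), (4, 3), (4, 4)}; count = 7.

For each of the 25 pairs (x, y) ∈ F_5², evaluate f(x, y) mod 5. Record the zeros.
  x = 0: [0↦3, 1↦4, 2↦1, 3↦1, 4↦1]  zeros at y ∈ ∅
  x = 1: [0↦0, 1↦3, 2↦0, 3↦3, 4↦4]  zeros at y ∈ {0, 2}
  x = 2: [0↦1, 1↦2, 2↦0, 3↦2, 4↦0]  zeros at y ∈ {2, 4}
  x = 3: [0↦2, 1↦2, 2↦2, 3↦4, 4↦0]  zeros at y ∈ {4}
  x = 4: [0↦4, 1↦4, 2↦2, 3↦0, 4↦0]  zeros at y ∈ {3, 4}
Collecting zeros: affine points = {(1, 0), (1, 2), (2, 2), (2, 4), (3, 4), (4, 3), (4, 4)}.
Total count |C(F_5)_aff| = 7.


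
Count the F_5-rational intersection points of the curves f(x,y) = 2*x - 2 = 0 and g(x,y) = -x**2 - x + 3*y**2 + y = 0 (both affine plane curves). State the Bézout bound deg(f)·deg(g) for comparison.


Common zeros: {(1, 4)}; count = 1; Bézout bound = 2.

deg(f) = 1, deg(g) = 2, so Bézout bound = 2.
Scan x ∈ F_5. For each x, list the y ∈ F_5 with f(x, y) ≡ 0 and those with g(x, y) ≡ 0 (mod 5); the common zeros in that column are the intersection.
  x = 0: f ≡ 0 at y ∈ ∅; g ≡ 0 at y ∈ {0, 3}; common: ∅.
  x = 1: f ≡ 0 at y ∈ {0, 1, 2, 3, 4}; g ≡ 0 at y ∈ {4}; common: {4}.
  x = 2: f ≡ 0 at y ∈ ∅; g ≡ 0 at y ∈ ∅; common: ∅.
  x = 3: f ≡ 0 at y ∈ ∅; g ≡ 0 at y ∈ {4}; common: ∅.
  x = 4: f ≡ 0 at y ∈ ∅; g ≡ 0 at y ∈ {0, 3}; common: ∅.
Collecting: common zeros = {(1, 4)}, so the count is 1.
Comparison with the Bézout bound: 1 ≤ 2 = deg(f)·deg(g), as expected for curves with no common component (the affine F_5-count falls short of the bound because intersections may lie at infinity, over extension fields, or carry multiplicity).


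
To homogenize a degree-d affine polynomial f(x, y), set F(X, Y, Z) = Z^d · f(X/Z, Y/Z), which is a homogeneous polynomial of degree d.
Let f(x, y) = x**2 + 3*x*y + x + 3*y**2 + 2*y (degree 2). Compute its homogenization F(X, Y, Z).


F(X, Y, Z) = X**2 + 3*X*Y + X*Z + 3*Y**2 + 2*Y*Z

deg(f) = 2.
Substitute x = X/Z, y = Y/Z into f, then multiply by Z^2.
  monomial 1·x^2·y^0 ↦ 1·X^2·Y^0·Z^0.
  monomial 3·x^1·y^1 ↦ 3·X^1·Y^1·Z^0.
  monomial 1·x^1·y^0 ↦ 1·X^1·Y^0·Z^1.
  monomial 3·x^0·y^2 ↦ 3·X^0·Y^2·Z^0.
  monomial 2·x^0·y^1 ↦ 2·X^0·Y^1·Z^1.
Collecting: F(X, Y, Z) = X**2 + 3*X*Y + X*Z + 3*Y**2 + 2*Y*Z.


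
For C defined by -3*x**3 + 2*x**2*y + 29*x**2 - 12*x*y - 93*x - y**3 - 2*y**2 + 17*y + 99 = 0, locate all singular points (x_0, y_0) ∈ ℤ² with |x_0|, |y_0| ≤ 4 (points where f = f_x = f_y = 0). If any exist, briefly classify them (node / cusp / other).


Singular points: {(3, -1)}; classification: cusp.

Compute partial derivatives:
  f_x = -9*x**2 + 4*x*y + 58*x - 12*y - 93.
  f_y = 2*x**2 - 12*x - 3*y**2 - 4*y + 17.
Scan x_0 ∈ {−4, ..., 4}. For each x_0, f_y(x_0, y) is a polynomial in y; find its integer roots y ∈ {−4, ..., 4}, then test f_x and f at those candidates.
  x = -4: f_y(-4, y) = -3*y**2 - 4*y + 97; no integer root y with |y| ≤ 4.
  x = -3: f_y(-3, y) = -3*y**2 - 4*y + 71; no integer root y with |y| ≤ 4.
  x = -2: f_y(-2, y) = -3*y**2 - 4*y + 49; no integer root y with |y| ≤ 4.
  x = -1: f_y(-1, y) = -3*y**2 - 4*y + 31; no integer root y with |y| ≤ 4.
  x = 0: f_y(0, y) = -3*y**2 - 4*y + 17; no integer root y with |y| ≤ 4.
  x = 1: f_y(1, y) = -3*y**2 - 4*y + 7; vanishes at y ∈ {1}. (1, 1): f_x = -52 ≠ 0.
  x = 2: f_y(2, y) = -3*y**2 - 4*y + 1; no integer root y with |y| ≤ 4.
  x = 3: f_y(3, y) = -3*y**2 - 4*y - 1; vanishes at y ∈ {-1}. (3, -1): f_x = 0, f = 0 — SINGULAR.
  x = 4: f_y(4, y) = -3*y**2 - 4*y + 1; no integer root y with |y| ≤ 4.
Only singular point on the grid: (3, -1).
Classify: substitute x = 3 + u, y = -1 + v and expand: f = -3*u**3 + 2*u**2*v - v**3 + v**2.
No constant or linear terms (consistent with a singular point). Quadratic part: v**2. Cubic part: -3*u**3 + 2*u**2*v - v**3.
The quadratic part v**2 is a perfect square, so there is a single (double) tangent line v = 0, i.e. y = -1. Restricting the cubic part to that line (v = 0) leaves -3*u**3 ≠ 0, so f is not divisible by v and the branch is v² ≈ 3*u**3 to lowest order — this is a cusp.
Classification: cusp.


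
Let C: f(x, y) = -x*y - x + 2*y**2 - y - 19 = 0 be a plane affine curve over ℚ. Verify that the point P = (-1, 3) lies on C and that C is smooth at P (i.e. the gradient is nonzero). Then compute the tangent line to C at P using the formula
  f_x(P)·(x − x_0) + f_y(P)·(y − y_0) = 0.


Tangent line at P: -4*x + 12*y - 40 = 0.

Step 1: f(-1, 3) = 0, so P lies on C.
Step 2: partial derivatives
  f_x(x, y) = -y - 1, f_y(x, y) = -x + 4*y - 1.
  f_x(P) = -4, f_y(P) = 12 (gradient nonzero, so P is smooth).
Step 3: tangent line at P: -4·(x − -1) + 12·(y − 3) = 0.
Expanding: -4*x + 12*y - 40 = 0.


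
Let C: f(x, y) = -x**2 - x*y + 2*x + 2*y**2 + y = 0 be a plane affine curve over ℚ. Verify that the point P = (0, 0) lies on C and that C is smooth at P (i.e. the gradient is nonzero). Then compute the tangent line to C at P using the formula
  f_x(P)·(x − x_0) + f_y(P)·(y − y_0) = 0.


Tangent line at P: 2*x + y = 0.

Step 1: f(0, 0) = 0, so P lies on C.
Step 2: partial derivatives
  f_x(x, y) = -2*x - y + 2, f_y(x, y) = -x + 4*y + 1.
  f_x(P) = 2, f_y(P) = 1 (gradient nonzero, so P is smooth).
Step 3: tangent line at P: 2·(x − 0) + 1·(y − 0) = 0.
Expanding: 2*x + y = 0.


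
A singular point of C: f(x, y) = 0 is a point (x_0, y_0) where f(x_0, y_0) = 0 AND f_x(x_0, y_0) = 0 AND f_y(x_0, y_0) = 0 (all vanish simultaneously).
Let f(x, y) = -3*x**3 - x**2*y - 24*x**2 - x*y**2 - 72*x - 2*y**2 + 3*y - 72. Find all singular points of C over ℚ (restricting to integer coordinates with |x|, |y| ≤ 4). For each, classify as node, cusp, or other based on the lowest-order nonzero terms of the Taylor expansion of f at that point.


Singular points: {(-3, 3)}; classification: cusp.

Compute partial derivatives:
  f_x = -9*x**2 - 2*x*y - 48*x - y**2 - 72.
  f_y = -x**2 - 2*x*y - 4*y + 3.
Scan x_0 ∈ {−4, ..., 4}. For each x_0, f_y(x_0, y) is a polynomial in y; find its integer roots y ∈ {−4, ..., 4}, then test f_x and f at those candidates.
  x = -4: f_y(-4, y) = 4*y - 13; no integer root y with |y| ≤ 4.
  x = -3: f_y(-3, y) = 2*y - 6; vanishes at y ∈ {3}. (-3, 3): f_x = 0, f = 0 — SINGULAR.
  x = -2: f_y(-2, y) = -1; no integer root y with |y| ≤ 4.
  x = -1: f_y(-1, y) = 2 - 2*y; vanishes at y ∈ {1}. (-1, 1): f_x = -32 ≠ 0.
  x = 0: f_y(0, y) = 3 - 4*y; no integer root y with |y| ≤ 4.
  x = 1: f_y(1, y) = 2 - 6*y; no integer root y with |y| ≤ 4.
  x = 2: f_y(2, y) = -8*y - 1; no integer root y with |y| ≤ 4.
  x = 3: f_y(3, y) = -10*y - 6; no integer root y with |y| ≤ 4.
  x = 4: f_y(4, y) = -12*y - 13; no integer root y with |y| ≤ 4.
Only singular point on the grid: (-3, 3).
Classify: substitute x = -3 + u, y = 3 + v and expand: f = -3*u**3 - u**2*v - u*v**2 + v**2.
No constant or linear terms (consistent with a singular point). Quadratic part: v**2. Cubic part: -3*u**3 - u**2*v - u*v**2.
The quadratic part v**2 is a perfect square, so there is a single (double) tangent line v = 0, i.e. y = 3. Restricting the cubic part to that line (v = 0) leaves -3*u**3 ≠ 0, so f is not divisible by v and the branch is v² ≈ 3*u**3 to lowest order — this is a cusp.
Classification: cusp.


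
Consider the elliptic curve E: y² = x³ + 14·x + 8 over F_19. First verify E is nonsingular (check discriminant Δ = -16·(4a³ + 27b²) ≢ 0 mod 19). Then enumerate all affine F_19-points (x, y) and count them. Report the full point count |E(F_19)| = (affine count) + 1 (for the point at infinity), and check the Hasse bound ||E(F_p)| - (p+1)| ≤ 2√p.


Affine points = {(1, 2), (1, 17), (2, 5), (2, 14), (3, 1), (3, 18), (6, 2), (6, 17), (8, 9), (8, 10), (11, 7), (11, 12), (12, 2), (12, 17)}; affine count = 14; |E(F_19)| = 15.

Discriminant check: Δ ∝ 4a³ + 27b² = 4·14³ + 27·8² = 4·2744 + 27·64 ≡ 12 (mod 19). Nonzero ⇒ E is nonsingular.
For each x ∈ F_19, compute rhs = x³ + 14·x + 8 mod 19, then count y ∈ F_19 with y² ≡ rhs.
  x = 0: rhs = 8, matching y values: none (0 points).
  x = 1: rhs = 4, matching y values: 2, 17 (2 points).
  x = 2: rhs = 6, matching y values: 5, 14 (2 points).
  x = 3: rhs = 1, matching y values: 1, 18 (2 points).
  x = 4: rhs = 14, matching y values: none (0 points).
  x = 5: rhs = 13, matching y values: none (0 points).
  x = 6: rhs = 4, matching y values: 2, 17 (2 points).
  x = 7: rhs = 12, matching y values: none (0 points).
  x = 8: rhs = 5, matching y values: 9, 10 (2 points).
  x = 9: rhs = 8, matching y values: none (0 points).
  x = 10: rhs = 8, matching y values: none (0 points).
  x = 11: rhs = 11, matching y values: 7, 12 (2 points).
  x = 12: rhs = 4, matching y values: 2, 17 (2 points).
  x = 13: rhs = 12, matching y values: none (0 points).
  x = 14: rhs = 3, matching y values: none (0 points).
  x = 15: rhs = 2, matching y values: none (0 points).
  x = 16: rhs = 15, matching y values: none (0 points).
  x = 17: rhs = 10, matching y values: none (0 points).
  x = 18: rhs = 12, matching y values: none (0 points).
Total affine count: 14.
Full point count |E(F_19)| = 14 + 1 = 15.
Hasse bound: |15 − (19+1)| = |-5| = 5 ≤ 2√19 ≈ 8.7178 ✓.


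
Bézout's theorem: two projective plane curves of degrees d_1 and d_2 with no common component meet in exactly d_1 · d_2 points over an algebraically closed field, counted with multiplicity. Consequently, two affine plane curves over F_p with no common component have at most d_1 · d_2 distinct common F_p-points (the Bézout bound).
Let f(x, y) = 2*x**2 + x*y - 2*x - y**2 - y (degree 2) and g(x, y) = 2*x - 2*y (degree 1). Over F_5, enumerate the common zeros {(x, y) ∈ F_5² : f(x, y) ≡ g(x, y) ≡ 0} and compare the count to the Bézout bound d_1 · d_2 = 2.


Common zeros: {(0, 0), (4, 4)}; count = 2; Bézout bound = 2.

deg(f) = 2, deg(g) = 1, so Bézout bound = 2.
Scan x ∈ F_5. For each x, list the y ∈ F_5 with f(x, y) ≡ 0 and those with g(x, y) ≡ 0 (mod 5); the common zeros in that column are the intersection.
  x = 0: f ≡ 0 at y ∈ {0, 4}; g ≡ 0 at y ∈ {0}; common: {0}.
  x = 1: f ≡ 0 at y ∈ {0}; g ≡ 0 at y ∈ {1}; common: ∅.
  x = 2: f ≡ 0 at y ∈ ∅; g ≡ 0 at y ∈ {2}; common: ∅.
  x = 3: f ≡ 0 at y ∈ ∅; g ≡ 0 at y ∈ {3}; common: ∅.
  x = 4: f ≡ 0 at y ∈ {4}; g ≡ 0 at y ∈ {4}; common: {4}.
Collecting: common zeros = {(0, 0), (4, 4)}, so the count is 2.
Comparison with the Bézout bound: 2 ≤ 2 = deg(f)·deg(g), as expected for curves with no common component (the bound is attained).


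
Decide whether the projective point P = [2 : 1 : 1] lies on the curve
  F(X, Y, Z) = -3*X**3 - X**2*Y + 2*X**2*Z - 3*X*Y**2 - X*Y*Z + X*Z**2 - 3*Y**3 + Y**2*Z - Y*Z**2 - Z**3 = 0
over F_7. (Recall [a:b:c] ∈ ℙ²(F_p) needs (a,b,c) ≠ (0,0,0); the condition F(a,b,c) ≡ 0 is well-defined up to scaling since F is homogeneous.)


F(2,1,1) ≡ 5 (mod 7); P is NOT on the curve.

Evaluate F(2, 1, 1) term-by-term (mod 7).
  -3*X**3 ↦ -3·8·1·1 = -24
  -X**2*Y ↦ -1·4·1·1 = -4
  2*X**2*Z ↦ 2·4·1·1 = 8
  -3*X*Y**2 ↦ -3·2·1·1 = -6
  -X*Y*Z ↦ -1·2·1·1 = -2
  X*Z**2 ↦ 1·2·1·1 = 2
  -3*Y**3 ↦ -3·1·1·1 = -3
  Y**2*Z ↦ 1·1·1·1 = 1
  -Y*Z**2 ↦ -1·1·1·1 = -1
  -Z**3 ↦ -1·1·1·1 = -1
Sum: F(2, 1, 1) = (-24) + (-4) + (8) + (-6) + (-2) + (2) + (-3) + (1) + (-1) + (-1) = -30.
Reducing mod 7: -30 ≡ 5 (mod 7).
Since F(a, b, c) ≡ 5 ≠ 0 (mod 7), P does NOT lie on the curve.


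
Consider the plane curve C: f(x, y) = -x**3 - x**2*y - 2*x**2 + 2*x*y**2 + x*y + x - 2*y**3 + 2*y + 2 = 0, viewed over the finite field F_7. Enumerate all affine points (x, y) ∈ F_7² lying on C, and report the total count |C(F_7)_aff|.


Affine F_7-points: {(0, 5), (1, 0), (3, 6), (4, 6), (5, 0), (6, 0), (6, 6)}; count = 7.

For each of the 49 pairs (x, y) ∈ F_7², evaluate f(x, y) mod 7. Record the zeros.
  x = 0: [0↦2, 1↦2, 2↦4, 3↦3, 4↦1, 5↦0, 6↦2]  zeros at y ∈ {5}
  x = 1: [0↦0, 1↦2, 2↦3, 3↦5, 4↦3, 5↦6, 6↦2]  zeros at y ∈ {0}
  x = 2: [0↦2, 1↦4, 2↦2, 3↦5, 4↦1, 5↦6, 6↦1]  zeros at y ∈ ∅
  x = 3: [0↦2, 1↦2, 2↦2, 3↦4, 4↦3, 5↦1, 6↦0]  zeros at y ∈ {6}
  x = 4: [0↦1, 1↦4, 2↦4, 3↦3, 4↦3, 5↦6, 6↦0]  zeros at y ∈ {6}
  x = 5: [0↦0, 1↦4, 2↦2, 3↦3, 4↦2, 5↦1, 6↦2]  zeros at y ∈ {0}
  x = 6: [0↦0, 1↦3, 2↦4, 3↦5, 4↦1, 5↦1, 6↦0]  zeros at y ∈ {0, 6}
Collecting zeros: affine points = {(0, 5), (1, 0), (3, 6), (4, 6), (5, 0), (6, 0), (6, 6)}.
Total count |C(F_7)_aff| = 7.


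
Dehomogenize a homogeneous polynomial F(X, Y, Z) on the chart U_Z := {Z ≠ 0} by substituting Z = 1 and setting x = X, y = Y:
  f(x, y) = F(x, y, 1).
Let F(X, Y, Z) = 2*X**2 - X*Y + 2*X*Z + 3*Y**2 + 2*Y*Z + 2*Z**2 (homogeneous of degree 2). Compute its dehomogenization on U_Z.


f(x, y) = 2*x**2 - x*y + 2*x + 3*y**2 + 2*y + 2

On U_Z we set Z = 1. Each monomial c·X^i·Y^j·Z^k in F becomes c·x^i·y^j·1^k = c·x^i·y^j.
Substituting Z = 1: F(X, Y, 1) = 2*x**2 - x*y + 2*x + 3*y**2 + 2*y + 2.
Note: deg(f) ≤ deg(F) = 2; strict inequality happens when F is divisible by Z (lost terms).


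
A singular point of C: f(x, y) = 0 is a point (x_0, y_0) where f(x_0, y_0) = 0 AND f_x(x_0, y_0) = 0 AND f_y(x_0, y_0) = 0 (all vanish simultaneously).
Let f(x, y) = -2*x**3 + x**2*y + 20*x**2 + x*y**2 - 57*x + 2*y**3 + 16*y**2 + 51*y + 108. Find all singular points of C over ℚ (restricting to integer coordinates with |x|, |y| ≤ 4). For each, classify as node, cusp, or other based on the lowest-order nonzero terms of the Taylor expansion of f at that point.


Singular points: {(3, -3)}; classification: node.

Compute partial derivatives:
  f_x = -6*x**2 + 2*x*y + 40*x + y**2 - 57.
  f_y = x**2 + 2*x*y + 6*y**2 + 32*y + 51.
Scan x_0 ∈ {−4, ..., 4}. For each x_0, f_y(x_0, y) is a polynomial in y; find its integer roots y ∈ {−4, ..., 4}, then test f_x and f at those candidates.
  x = -4: f_y(-4, y) = 6*y**2 + 24*y + 67; no integer root y with |y| ≤ 4.
  x = -3: f_y(-3, y) = 6*y**2 + 26*y + 60; no integer root y with |y| ≤ 4.
  x = -2: f_y(-2, y) = 6*y**2 + 28*y + 55; no integer root y with |y| ≤ 4.
  x = -1: f_y(-1, y) = 6*y**2 + 30*y + 52; no integer root y with |y| ≤ 4.
  x = 0: f_y(0, y) = 6*y**2 + 32*y + 51; no integer root y with |y| ≤ 4.
  x = 1: f_y(1, y) = 6*y**2 + 34*y + 52; no integer root y with |y| ≤ 4.
  x = 2: f_y(2, y) = 6*y**2 + 36*y + 55; no integer root y with |y| ≤ 4.
  x = 3: f_y(3, y) = 6*y**2 + 38*y + 60; vanishes at y ∈ {-3}. (3, -3): f_x = 0, f = 0 — SINGULAR.
  x = 4: f_y(4, y) = 6*y**2 + 40*y + 67; no integer root y with |y| ≤ 4.
Only singular point on the grid: (3, -3).
Classify: substitute x = 3 + u, y = -3 + v and expand: f = -2*u**3 + u**2*v - u**2 + u*v**2 + 2*v**3 + v**2.
No constant or linear terms (consistent with a singular point). Quadratic part: -u**2 + v**2. Cubic part: -2*u**3 + u**2*v + u*v**2 + 2*v**3.
The quadratic part v**2 - u**2 = (v − u)(v + u) splits into two distinct linear factors, so there are two distinct tangent lines y − -3 = ±(x − 3) — this is a node (ordinary double point).
Classification: node.


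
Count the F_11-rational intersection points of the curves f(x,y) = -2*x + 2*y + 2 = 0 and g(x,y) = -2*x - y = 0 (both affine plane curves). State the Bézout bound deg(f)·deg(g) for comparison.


Common zeros: {(4, 3)}; count = 1; Bézout bound = 1.

deg(f) = 1, deg(g) = 1, so Bézout bound = 1.
Scan x ∈ F_11. For each x, list the y ∈ F_11 with f(x, y) ≡ 0 and those with g(x, y) ≡ 0 (mod 11); the common zeros in that column are the intersection.
  x = 0: f ≡ 0 at y ∈ {10}; g ≡ 0 at y ∈ {0}; common: ∅.
  x = 1: f ≡ 0 at y ∈ {0}; g ≡ 0 at y ∈ {9}; common: ∅.
  x = 2: f ≡ 0 at y ∈ {1}; g ≡ 0 at y ∈ {7}; common: ∅.
  x = 3: f ≡ 0 at y ∈ {2}; g ≡ 0 at y ∈ {5}; common: ∅.
  x = 4: f ≡ 0 at y ∈ {3}; g ≡ 0 at y ∈ {3}; common: {3}.
  x = 5: f ≡ 0 at y ∈ {4}; g ≡ 0 at y ∈ {1}; common: ∅.
  x = 6: f ≡ 0 at y ∈ {5}; g ≡ 0 at y ∈ {10}; common: ∅.
  x = 7: f ≡ 0 at y ∈ {6}; g ≡ 0 at y ∈ {8}; common: ∅.
  x = 8: f ≡ 0 at y ∈ {7}; g ≡ 0 at y ∈ {6}; common: ∅.
  x = 9: f ≡ 0 at y ∈ {8}; g ≡ 0 at y ∈ {4}; common: ∅.
  x = 10: f ≡ 0 at y ∈ {9}; g ≡ 0 at y ∈ {2}; common: ∅.
Collecting: common zeros = {(4, 3)}, so the count is 1.
Comparison with the Bézout bound: 1 ≤ 1 = deg(f)·deg(g), as expected for curves with no common component (the bound is attained).


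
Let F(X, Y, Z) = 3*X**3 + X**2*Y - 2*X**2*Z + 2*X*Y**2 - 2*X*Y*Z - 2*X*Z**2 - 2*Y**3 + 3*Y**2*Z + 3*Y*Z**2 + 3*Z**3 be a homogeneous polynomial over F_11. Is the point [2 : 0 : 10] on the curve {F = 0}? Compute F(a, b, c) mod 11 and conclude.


F(2,0,10) ≡ 3 (mod 11); P is NOT on the curve.

Evaluate F(2, 0, 10) term-by-term (mod 11).
  3*X**3 ↦ 3·8·1·1 = 24
  X**2*Y ↦ 1·4·0·1 = 0
  -2*X**2*Z ↦ -2·4·1·10 = -80
  2*X*Y**2 ↦ 2·2·0·1 = 0
  -2*X*Y*Z ↦ -2·2·0·10 = 0
  -2*X*Z**2 ↦ -2·2·1·100 = -400
  -2*Y**3 ↦ -2·1·0·1 = 0
  3*Y**2*Z ↦ 3·1·0·10 = 0
  3*Y*Z**2 ↦ 3·1·0·100 = 0
  3*Z**3 ↦ 3·1·1·1000 = 3000
Sum: F(2, 0, 10) = (24) + (0) + (-80) + (0) + (0) + (-400) + (0) + (0) + (0) + (3000) = 2544.
Reducing mod 11: 2544 ≡ 3 (mod 11).
Since F(a, b, c) ≡ 3 ≠ 0 (mod 11), P does NOT lie on the curve.


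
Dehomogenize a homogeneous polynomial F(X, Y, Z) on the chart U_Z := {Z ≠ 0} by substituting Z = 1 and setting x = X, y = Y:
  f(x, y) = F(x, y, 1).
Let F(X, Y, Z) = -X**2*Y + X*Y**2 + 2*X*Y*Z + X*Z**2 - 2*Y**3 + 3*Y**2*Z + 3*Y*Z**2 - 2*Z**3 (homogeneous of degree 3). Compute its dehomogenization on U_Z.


f(x, y) = -x**2*y + x*y**2 + 2*x*y + x - 2*y**3 + 3*y**2 + 3*y - 2

On U_Z we set Z = 1. Each monomial c·X^i·Y^j·Z^k in F becomes c·x^i·y^j·1^k = c·x^i·y^j.
Substituting Z = 1: F(X, Y, 1) = -x**2*y + x*y**2 + 2*x*y + x - 2*y**3 + 3*y**2 + 3*y - 2.
Note: deg(f) ≤ deg(F) = 3; strict inequality happens when F is divisible by Z (lost terms).


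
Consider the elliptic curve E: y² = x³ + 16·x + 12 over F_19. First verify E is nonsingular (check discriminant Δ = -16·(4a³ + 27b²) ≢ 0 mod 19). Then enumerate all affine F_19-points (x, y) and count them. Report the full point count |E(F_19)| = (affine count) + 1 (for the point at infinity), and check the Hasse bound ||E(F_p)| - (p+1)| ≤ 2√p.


Affine points = {(3, 7), (3, 12), (4, 8), (4, 11), (6, 1), (6, 18), (7, 7), (7, 12), (8, 5), (8, 14), (9, 7), (9, 12), (13, 2), (13, 17), (14, 4), (14, 15), (15, 6), (15, 13)}; affine count = 18; |E(F_19)| = 19.

Discriminant check: Δ ∝ 4a³ + 27b² = 4·16³ + 27·12² = 4·4096 + 27·144 ≡ 18 (mod 19). Nonzero ⇒ E is nonsingular.
For each x ∈ F_19, compute rhs = x³ + 16·x + 12 mod 19, then count y ∈ F_19 with y² ≡ rhs.
  x = 0: rhs = 12, matching y values: none (0 points).
  x = 1: rhs = 10, matching y values: none (0 points).
  x = 2: rhs = 14, matching y values: none (0 points).
  x = 3: rhs = 11, matching y values: 7, 12 (2 points).
  x = 4: rhs = 7, matching y values: 8, 11 (2 points).
  x = 5: rhs = 8, matching y values: none (0 points).
  x = 6: rhs = 1, matching y values: 1, 18 (2 points).
  x = 7: rhs = 11, matching y values: 7, 12 (2 points).
  x = 8: rhs = 6, matching y values: 5, 14 (2 points).
  x = 9: rhs = 11, matching y values: 7, 12 (2 points).
  x = 10: rhs = 13, matching y values: none (0 points).
  x = 11: rhs = 18, matching y values: none (0 points).
  x = 12: rhs = 13, matching y values: none (0 points).
  x = 13: rhs = 4, matching y values: 2, 17 (2 points).
  x = 14: rhs = 16, matching y values: 4, 15 (2 points).
  x = 15: rhs = 17, matching y values: 6, 13 (2 points).
  x = 16: rhs = 13, matching y values: none (0 points).
  x = 17: rhs = 10, matching y values: none (0 points).
  x = 18: rhs = 14, matching y values: none (0 points).
Total affine count: 18.
Full point count |E(F_19)| = 18 + 1 = 19.
Hasse bound: |19 − (19+1)| = |-1| = 1 ≤ 2√19 ≈ 8.7178 ✓.


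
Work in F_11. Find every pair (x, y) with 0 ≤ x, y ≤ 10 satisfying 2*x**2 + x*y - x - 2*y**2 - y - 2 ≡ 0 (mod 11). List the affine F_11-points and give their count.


Affine F_11-points: {(1, 4), (1, 7), (2, 3), (3, 4), (3, 8), (6, 2), (6, 6), (7, 7), (8, 3), (8, 6), (10, 2), (10, 8)}; count = 12.

For each of the 121 pairs (x, y) ∈ F_11², evaluate f(x, y) mod 11. Record the zeros.
  x = 0: [0↦9, 1↦6, 2↦10, 3↦10, 4↦6, 5↦9, 6↦8, 7↦3, 8↦5, 9↦3, 10↦8]  zeros at y ∈ ∅
  x = 1: [0↦10, 1↦8, 2↦2, 3↦3, 4↦0, 5↦4, 6↦4, 7↦0, 8↦3, 9↦2, 10↦8]  zeros at y ∈ {4, 7}
  x = 2: [0↦4, 1↦3, 2↦9, 3↦0, 4↦9, 5↦3, 6↦4, 7↦1, 8↦5, 9↦5, 10↦1]  zeros at y ∈ {3}
  x = 3: [0↦2, 1↦2, 2↦9, 3↦1, 4↦0, 5↦6, 6↦8, 7↦6, 8↦0, 9↦1, 10↦9]  zeros at y ∈ {4, 8}
  x = 4: [0↦4, 1↦5, 2↦2, 3↦6, 4↦6, 5↦2, 6↦5, 7↦4, 8↦10, 9↦1, 10↦10]  zeros at y ∈ ∅
  x = 5: [0↦10, 1↦1, 2↦10, 3↦4, 4↦5, 5↦2, 6↦6, 7↦6, 8↦2, 9↦5, 10↦4]  zeros at y ∈ ∅
  x = 6: [0↦9, 1↦1, 2↦0, 3↦6, 4↦8, 5↦6, 6↦0, 7↦1, 8↦9, 9↦2, 10↦2]  zeros at y ∈ {2, 6}
  x = 7: [0↦1, 1↦5, 2↦5, 3↦1, 4↦4, 5↦3, 6↦9, 7↦0, 8↦9, 9↦3, 10↦4]  zeros at y ∈ {7}
  x = 8: [0↦8, 1↦2, 2↦3, 3↦0, 4↦4, 5↦4, 6↦0, 7↦3, 8↦2, 9↦8, 10↦10]  zeros at y ∈ {3, 6}
  x = 9: [0↦8, 1↦3, 2↦5, 3↦3, 4↦8, 5↦9, 6↦6, 7↦10, 8↦10, 9↦6, 10↦9]  zeros at y ∈ ∅
  x = 10: [0↦1, 1↦8, 2↦0, 3↦10, 4↦5, 5↦7, 6↦5, 7↦10, 8↦0, 9↦8, 10↦1]  zeros at y ∈ {2, 8}
Collecting zeros: affine points = {(1, 4), (1, 7), (2, 3), (3, 4), (3, 8), (6, 2), (6, 6), (7, 7), (8, 3), (8, 6), (10, 2), (10, 8)}.
Total count |C(F_11)_aff| = 12.


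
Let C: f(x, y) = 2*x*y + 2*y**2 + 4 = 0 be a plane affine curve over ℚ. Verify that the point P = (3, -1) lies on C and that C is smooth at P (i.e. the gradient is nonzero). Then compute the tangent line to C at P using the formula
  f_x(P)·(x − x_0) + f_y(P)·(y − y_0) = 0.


Tangent line at P: -2*x + 2*y + 8 = 0.

Step 1: f(3, -1) = 0, so P lies on C.
Step 2: partial derivatives
  f_x(x, y) = 2*y, f_y(x, y) = 2*x + 4*y.
  f_x(P) = -2, f_y(P) = 2 (gradient nonzero, so P is smooth).
Step 3: tangent line at P: -2·(x − 3) + 2·(y − -1) = 0.
Expanding: -2*x + 2*y + 8 = 0.


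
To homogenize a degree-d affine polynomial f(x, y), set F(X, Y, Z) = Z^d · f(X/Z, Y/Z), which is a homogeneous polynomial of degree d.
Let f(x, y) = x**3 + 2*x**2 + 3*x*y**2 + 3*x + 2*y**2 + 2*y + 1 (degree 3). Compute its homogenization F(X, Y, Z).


F(X, Y, Z) = X**3 + 2*X**2*Z + 3*X*Y**2 + 3*X*Z**2 + 2*Y**2*Z + 2*Y*Z**2 + Z**3

deg(f) = 3.
Substitute x = X/Z, y = Y/Z into f, then multiply by Z^3.
  monomial 1·x^3·y^0 ↦ 1·X^3·Y^0·Z^0.
  monomial 2·x^2·y^0 ↦ 2·X^2·Y^0·Z^1.
  monomial 3·x^1·y^2 ↦ 3·X^1·Y^2·Z^0.
  monomial 3·x^1·y^0 ↦ 3·X^1·Y^0·Z^2.
  monomial 2·x^0·y^2 ↦ 2·X^0·Y^2·Z^1.
  monomial 2·x^0·y^1 ↦ 2·X^0·Y^1·Z^2.
  monomial 1·x^0·y^0 ↦ 1·X^0·Y^0·Z^3.
Collecting: F(X, Y, Z) = X**3 + 2*X**2*Z + 3*X*Y**2 + 3*X*Z**2 + 2*Y**2*Z + 2*Y*Z**2 + Z**3.


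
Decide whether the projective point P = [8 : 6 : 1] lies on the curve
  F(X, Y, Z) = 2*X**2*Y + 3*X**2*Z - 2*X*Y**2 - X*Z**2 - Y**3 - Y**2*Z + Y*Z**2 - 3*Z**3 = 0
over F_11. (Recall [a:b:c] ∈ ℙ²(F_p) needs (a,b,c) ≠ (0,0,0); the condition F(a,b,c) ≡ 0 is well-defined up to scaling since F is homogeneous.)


F(8,6,1) ≡ 6 (mod 11); P is NOT on the curve.

Evaluate F(8, 6, 1) term-by-term (mod 11).
  2*X**2*Y ↦ 2·64·6·1 = 768
  3*X**2*Z ↦ 3·64·1·1 = 192
  -2*X*Y**2 ↦ -2·8·36·1 = -576
  -X*Z**2 ↦ -1·8·1·1 = -8
  -Y**3 ↦ -1·1·216·1 = -216
  -Y**2*Z ↦ -1·1·36·1 = -36
  Y*Z**2 ↦ 1·1·6·1 = 6
  -3*Z**3 ↦ -3·1·1·1 = -3
Sum: F(8, 6, 1) = (768) + (192) + (-576) + (-8) + (-216) + (-36) + (6) + (-3) = 127.
Reducing mod 11: 127 ≡ 6 (mod 11).
Since F(a, b, c) ≡ 6 ≠ 0 (mod 11), P does NOT lie on the curve.


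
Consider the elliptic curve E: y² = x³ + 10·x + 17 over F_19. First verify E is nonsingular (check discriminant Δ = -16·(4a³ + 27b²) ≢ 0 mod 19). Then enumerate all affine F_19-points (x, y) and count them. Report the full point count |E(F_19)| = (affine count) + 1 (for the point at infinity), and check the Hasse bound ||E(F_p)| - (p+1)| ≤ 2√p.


Affine points = {(0, 6), (0, 13), (1, 3), (1, 16), (2, 8), (2, 11), (3, 6), (3, 13), (4, 8), (4, 11), (8, 1), (8, 18), (9, 0), (13, 8), (13, 11), (16, 6), (16, 13), (18, 5), (18, 14)}; affine count = 19; |E(F_19)| = 20.

Discriminant check: Δ ∝ 4a³ + 27b² = 4·10³ + 27·17² = 4·1000 + 27·289 ≡ 4 (mod 19). Nonzero ⇒ E is nonsingular.
For each x ∈ F_19, compute rhs = x³ + 10·x + 17 mod 19, then count y ∈ F_19 with y² ≡ rhs.
  x = 0: rhs = 17, matching y values: 6, 13 (2 points).
  x = 1: rhs = 9, matching y values: 3, 16 (2 points).
  x = 2: rhs = 7, matching y values: 8, 11 (2 points).
  x = 3: rhs = 17, matching y values: 6, 13 (2 points).
  x = 4: rhs = 7, matching y values: 8, 11 (2 points).
  x = 5: rhs = 2, matching y values: none (0 points).
  x = 6: rhs = 8, matching y values: none (0 points).
  x = 7: rhs = 12, matching y values: none (0 points).
  x = 8: rhs = 1, matching y values: 1, 18 (2 points).
  x = 9: rhs = 0, matching y values: 0 (1 points).
  x = 10: rhs = 15, matching y values: none (0 points).
  x = 11: rhs = 14, matching y values: none (0 points).
  x = 12: rhs = 3, matching y values: none (0 points).
  x = 13: rhs = 7, matching y values: 8, 11 (2 points).
  x = 14: rhs = 13, matching y values: none (0 points).
  x = 15: rhs = 8, matching y values: none (0 points).
  x = 16: rhs = 17, matching y values: 6, 13 (2 points).
  x = 17: rhs = 8, matching y values: none (0 points).
  x = 18: rhs = 6, matching y values: 5, 14 (2 points).
Total affine count: 19.
Full point count |E(F_19)| = 19 + 1 = 20.
Hasse bound: |20 − (19+1)| = |0| = 0 ≤ 2√19 ≈ 8.7178 ✓.


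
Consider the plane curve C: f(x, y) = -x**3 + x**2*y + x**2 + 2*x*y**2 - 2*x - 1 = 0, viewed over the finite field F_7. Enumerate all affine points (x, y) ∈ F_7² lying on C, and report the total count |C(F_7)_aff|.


Affine F_7-points: {(1, 1), (1, 2), (3, 3), (3, 6), (4, 2), (4, 3), (5, 2), (5, 6), (6, 5), (6, 6)}; count = 10.

For each of the 49 pairs (x, y) ∈ F_7², evaluate f(x, y) mod 7. Record the zeros.
  x = 0: [0↦6, 1↦6, 2↦6, 3↦6, 4↦6, 5↦6, 6↦6]  zeros at y ∈ ∅
  x = 1: [0↦4, 1↦0, 2↦0, 3↦4, 4↦5, 5↦3, 6↦5]  zeros at y ∈ {1, 2}
  x = 2: [0↦5, 1↦6, 2↦1, 3↦4, 4↦1, 5↦6, 6↦5]  zeros at y ∈ ∅
  x = 3: [0↦3, 1↦4, 2↦3, 3↦0, 4↦2, 5↦2, 6↦0]  zeros at y ∈ {3, 6}
  x = 4: [0↦6, 1↦2, 2↦0, 3↦0, 4↦2, 5↦6, 6↦5]  zeros at y ∈ {2, 3}
  x = 5: [0↦1, 1↦1, 2↦0, 3↦5, 4↦2, 5↦5, 6↦0]  zeros at y ∈ {2, 6}
  x = 6: [0↦3, 1↦2, 2↦4, 3↦2, 4↦3, 5↦0, 6↦0]  zeros at y ∈ {5, 6}
Collecting zeros: affine points = {(1, 1), (1, 2), (3, 3), (3, 6), (4, 2), (4, 3), (5, 2), (5, 6), (6, 5), (6, 6)}.
Total count |C(F_7)_aff| = 10.


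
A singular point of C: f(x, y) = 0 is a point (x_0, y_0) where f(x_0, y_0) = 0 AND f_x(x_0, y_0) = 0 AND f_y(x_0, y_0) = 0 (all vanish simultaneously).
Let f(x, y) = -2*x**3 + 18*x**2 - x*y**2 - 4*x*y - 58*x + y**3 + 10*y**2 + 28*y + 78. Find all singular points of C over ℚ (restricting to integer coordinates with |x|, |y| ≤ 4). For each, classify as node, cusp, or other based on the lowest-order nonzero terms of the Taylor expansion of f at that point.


Singular points: {(3, -2)}; classification: cusp.

Compute partial derivatives:
  f_x = -6*x**2 + 36*x - y**2 - 4*y - 58.
  f_y = -2*x*y - 4*x + 3*y**2 + 20*y + 28.
Scan x_0 ∈ {−4, ..., 4}. For each x_0, f_y(x_0, y) is a polynomial in y; find its integer roots y ∈ {−4, ..., 4}, then test f_x and f at those candidates.
  x = -4: f_y(-4, y) = 3*y**2 + 28*y + 44; vanishes at y ∈ {-2}. (-4, -2): f_x = -294 ≠ 0.
  x = -3: f_y(-3, y) = 3*y**2 + 26*y + 40; vanishes at y ∈ {-2}. (-3, -2): f_x = -216 ≠ 0.
  x = -2: f_y(-2, y) = 3*y**2 + 24*y + 36; vanishes at y ∈ {-2}. (-2, -2): f_x = -150 ≠ 0.
  x = -1: f_y(-1, y) = 3*y**2 + 22*y + 32; vanishes at y ∈ {-2}. (-1, -2): f_x = -96 ≠ 0.
  x = 0: f_y(0, y) = 3*y**2 + 20*y + 28; vanishes at y ∈ {-2}. (0, -2): f_x = -54 ≠ 0.
  x = 1: f_y(1, y) = 3*y**2 + 18*y + 24; vanishes at y ∈ {-4, -2}. (1, -4): f_x = -28 ≠ 0; (1, -2): f_x = -24 ≠ 0.
  x = 2: f_y(2, y) = 3*y**2 + 16*y + 20; vanishes at y ∈ {-2}. (2, -2): f_x = -6 ≠ 0.
  x = 3: f_y(3, y) = 3*y**2 + 14*y + 16; vanishes at y ∈ {-2}. (3, -2): f_x = 0, f = 0 — SINGULAR.
  x = 4: f_y(4, y) = 3*y**2 + 12*y + 12; vanishes at y ∈ {-2}. (4, -2): f_x = -6 ≠ 0.
Only singular point on the grid: (3, -2).
Classify: substitute x = 3 + u, y = -2 + v and expand: f = -2*u**3 - u*v**2 + v**3 + v**2.
No constant or linear terms (consistent with a singular point). Quadratic part: v**2. Cubic part: -2*u**3 - u*v**2 + v**3.
The quadratic part v**2 is a perfect square, so there is a single (double) tangent line v = 0, i.e. y = -2. Restricting the cubic part to that line (v = 0) leaves -2*u**3 ≠ 0, so f is not divisible by v and the branch is v² ≈ 2*u**3 to lowest order — this is a cusp.
Classification: cusp.


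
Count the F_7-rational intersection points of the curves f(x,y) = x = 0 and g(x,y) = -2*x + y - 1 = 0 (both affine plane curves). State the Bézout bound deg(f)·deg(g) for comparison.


Common zeros: {(0, 1)}; count = 1; Bézout bound = 1.

deg(f) = 1, deg(g) = 1, so Bézout bound = 1.
Scan x ∈ F_7. For each x, list the y ∈ F_7 with f(x, y) ≡ 0 and those with g(x, y) ≡ 0 (mod 7); the common zeros in that column are the intersection.
  x = 0: f ≡ 0 at y ∈ {0, 1, 2, 3, 4, 5, 6}; g ≡ 0 at y ∈ {1}; common: {1}.
  x = 1: f ≡ 0 at y ∈ ∅; g ≡ 0 at y ∈ {3}; common: ∅.
  x = 2: f ≡ 0 at y ∈ ∅; g ≡ 0 at y ∈ {5}; common: ∅.
  x = 3: f ≡ 0 at y ∈ ∅; g ≡ 0 at y ∈ {0}; common: ∅.
  x = 4: f ≡ 0 at y ∈ ∅; g ≡ 0 at y ∈ {2}; common: ∅.
  x = 5: f ≡ 0 at y ∈ ∅; g ≡ 0 at y ∈ {4}; common: ∅.
  x = 6: f ≡ 0 at y ∈ ∅; g ≡ 0 at y ∈ {6}; common: ∅.
Collecting: common zeros = {(0, 1)}, so the count is 1.
Comparison with the Bézout bound: 1 ≤ 1 = deg(f)·deg(g), as expected for curves with no common component (the bound is attained).


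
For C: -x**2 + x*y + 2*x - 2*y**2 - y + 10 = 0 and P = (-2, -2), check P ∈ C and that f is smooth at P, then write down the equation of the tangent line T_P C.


Tangent line at P: 4*x + 5*y + 18 = 0.

Step 1: f(-2, -2) = 0, so P lies on C.
Step 2: partial derivatives
  f_x(x, y) = -2*x + y + 2, f_y(x, y) = x - 4*y - 1.
  f_x(P) = 4, f_y(P) = 5 (gradient nonzero, so P is smooth).
Step 3: tangent line at P: 4·(x − -2) + 5·(y − -2) = 0.
Expanding: 4*x + 5*y + 18 = 0.


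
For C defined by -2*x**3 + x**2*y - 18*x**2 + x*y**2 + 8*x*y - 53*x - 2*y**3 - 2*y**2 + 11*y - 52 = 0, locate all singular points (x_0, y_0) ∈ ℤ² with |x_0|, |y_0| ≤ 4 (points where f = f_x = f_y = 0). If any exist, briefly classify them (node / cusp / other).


Singular points: {(-3, -1)}; classification: node.

Compute partial derivatives:
  f_x = -6*x**2 + 2*x*y - 36*x + y**2 + 8*y - 53.
  f_y = x**2 + 2*x*y + 8*x - 6*y**2 - 4*y + 11.
Scan x_0 ∈ {−4, ..., 4}. For each x_0, f_y(x_0, y) is a polynomial in y; find its integer roots y ∈ {−4, ..., 4}, then test f_x and f at those candidates.
  x = -4: f_y(-4, y) = -6*y**2 - 12*y - 5; no integer root y with |y| ≤ 4.
  x = -3: f_y(-3, y) = -6*y**2 - 10*y - 4; vanishes at y ∈ {-1}. (-3, -1): f_x = 0, f = 0 — SINGULAR.
  x = -2: f_y(-2, y) = -6*y**2 - 8*y - 1; no integer root y with |y| ≤ 4.
  x = -1: f_y(-1, y) = -6*y**2 - 6*y + 4; no integer root y with |y| ≤ 4.
  x = 0: f_y(0, y) = -6*y**2 - 4*y + 11; no integer root y with |y| ≤ 4.
  x = 1: f_y(1, y) = -6*y**2 - 2*y + 20; vanishes at y ∈ {-2}. (1, -2): f_x = -111 ≠ 0.
  x = 2: f_y(2, y) = 31 - 6*y**2; no integer root y with |y| ≤ 4.
  x = 3: f_y(3, y) = -6*y**2 + 2*y + 44; no integer root y with |y| ≤ 4.
  x = 4: f_y(4, y) = -6*y**2 + 4*y + 59; no integer root y with |y| ≤ 4.
Only singular point on the grid: (-3, -1).
Classify: substitute x = -3 + u, y = -1 + v and expand: f = -2*u**3 + u**2*v - u**2 + u*v**2 - 2*v**3 + v**2.
No constant or linear terms (consistent with a singular point). Quadratic part: -u**2 + v**2. Cubic part: -2*u**3 + u**2*v + u*v**2 - 2*v**3.
The quadratic part v**2 - u**2 = (v − u)(v + u) splits into two distinct linear factors, so there are two distinct tangent lines y − -1 = ±(x − -3) — this is a node (ordinary double point).
Classification: node.


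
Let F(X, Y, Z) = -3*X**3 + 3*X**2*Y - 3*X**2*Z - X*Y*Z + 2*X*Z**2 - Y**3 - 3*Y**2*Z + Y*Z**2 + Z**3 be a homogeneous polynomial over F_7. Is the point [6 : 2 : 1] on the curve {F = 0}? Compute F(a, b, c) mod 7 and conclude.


F(6,2,1) ≡ 3 (mod 7); P is NOT on the curve.

Evaluate F(6, 2, 1) term-by-term (mod 7).
  -3*X**3 ↦ -3·216·1·1 = -648
  3*X**2*Y ↦ 3·36·2·1 = 216
  -3*X**2*Z ↦ -3·36·1·1 = -108
  -X*Y*Z ↦ -1·6·2·1 = -12
  2*X*Z**2 ↦ 2·6·1·1 = 12
  -Y**3 ↦ -1·1·8·1 = -8
  -3*Y**2*Z ↦ -3·1·4·1 = -12
  Y*Z**2 ↦ 1·1·2·1 = 2
  Z**3 ↦ 1·1·1·1 = 1
Sum: F(6, 2, 1) = (-648) + (216) + (-108) + (-12) + (12) + (-8) + (-12) + (2) + (1) = -557.
Reducing mod 7: -557 ≡ 3 (mod 7).
Since F(a, b, c) ≡ 3 ≠ 0 (mod 7), P does NOT lie on the curve.
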